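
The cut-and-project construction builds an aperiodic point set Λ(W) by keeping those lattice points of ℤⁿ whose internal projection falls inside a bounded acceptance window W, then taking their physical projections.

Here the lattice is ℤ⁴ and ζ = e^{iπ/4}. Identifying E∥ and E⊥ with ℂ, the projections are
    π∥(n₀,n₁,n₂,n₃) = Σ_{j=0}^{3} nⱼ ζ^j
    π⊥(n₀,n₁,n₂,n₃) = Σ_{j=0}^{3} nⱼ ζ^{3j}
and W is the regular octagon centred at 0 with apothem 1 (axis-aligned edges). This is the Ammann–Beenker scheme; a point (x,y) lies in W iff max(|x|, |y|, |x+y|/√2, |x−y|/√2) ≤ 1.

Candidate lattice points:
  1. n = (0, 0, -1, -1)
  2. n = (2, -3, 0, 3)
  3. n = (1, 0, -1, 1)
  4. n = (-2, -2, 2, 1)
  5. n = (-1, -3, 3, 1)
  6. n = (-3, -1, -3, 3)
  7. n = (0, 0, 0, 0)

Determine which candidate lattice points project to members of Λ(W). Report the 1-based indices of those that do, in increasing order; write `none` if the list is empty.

1, 7

Internal map: ζ^{3j} for j=0..3 gives (1,0), (−√2/2,√2/2), (0,−1), (√2/2,√2/2).
#1 (0, 0, -1, -1): internal (-0.70711, 0.29289); octagon support 0.70711 vs apothem 1 → ∈ W
#2 (2, -3, 0, 3): internal (6.24264, 0.00000); octagon support 6.24264 vs apothem 1 → ∉ W
#3 (1, 0, -1, 1): internal (1.70711, 1.70711); octagon support 2.41421 vs apothem 1 → ∉ W
#4 (-2, -2, 2, 1): internal (0.12132, -2.70711); octagon support 2.70711 vs apothem 1 → ∉ W
#5 (-1, -3, 3, 1): internal (1.82843, -4.41421); octagon support 4.41421 vs apothem 1 → ∉ W
#6 (-3, -1, -3, 3): internal (-0.17157, 4.41421); octagon support 4.41421 vs apothem 1 → ∉ W
#7 (0, 0, 0, 0): internal (0.00000, 0.00000); octagon support 0.00000 vs apothem 1 → ∈ W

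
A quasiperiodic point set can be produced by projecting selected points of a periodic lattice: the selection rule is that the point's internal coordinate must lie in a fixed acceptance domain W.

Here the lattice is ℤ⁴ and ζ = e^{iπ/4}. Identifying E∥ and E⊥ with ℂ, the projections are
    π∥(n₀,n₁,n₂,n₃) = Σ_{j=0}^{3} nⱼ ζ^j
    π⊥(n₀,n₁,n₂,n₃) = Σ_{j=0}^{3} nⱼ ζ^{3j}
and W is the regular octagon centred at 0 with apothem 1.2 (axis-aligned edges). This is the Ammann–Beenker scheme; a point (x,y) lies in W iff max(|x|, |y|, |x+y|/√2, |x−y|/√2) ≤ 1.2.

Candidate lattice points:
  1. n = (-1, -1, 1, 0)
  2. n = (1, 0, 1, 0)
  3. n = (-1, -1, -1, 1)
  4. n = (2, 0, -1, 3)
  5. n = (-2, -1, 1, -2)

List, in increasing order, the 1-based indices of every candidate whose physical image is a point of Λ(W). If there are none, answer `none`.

3

Internal map: ζ^{3j} for j=0..3 gives (1,0), (−√2/2,√2/2), (0,−1), (√2/2,√2/2).
candidate 1: n = (-1, -1, 1, 0) → π⊥ ≈ (-0.2929, -1.7071); max(|x|,|y|,|x±y|/√2) = 1.7071 > 1.2 ⇒ ∉ W
candidate 2: n = (1, 0, 1, 0) → π⊥ ≈ (+1.0000, -1.0000); max(|x|,|y|,|x±y|/√2) = 1.4142 > 1.2 ⇒ ∉ W
candidate 3: n = (-1, -1, -1, 1) → π⊥ ≈ (+0.4142, +1.0000); max(|x|,|y|,|x±y|/√2) = 1.0000 ≤ 1.2 ⇒ ∈ W
candidate 4: n = (2, 0, -1, 3) → π⊥ ≈ (+4.1213, +3.1213); max(|x|,|y|,|x±y|/√2) = 5.1213 > 1.2 ⇒ ∉ W
candidate 5: n = (-2, -1, 1, -2) → π⊥ ≈ (-2.7071, -3.1213); max(|x|,|y|,|x±y|/√2) = 4.1213 > 1.2 ⇒ ∉ W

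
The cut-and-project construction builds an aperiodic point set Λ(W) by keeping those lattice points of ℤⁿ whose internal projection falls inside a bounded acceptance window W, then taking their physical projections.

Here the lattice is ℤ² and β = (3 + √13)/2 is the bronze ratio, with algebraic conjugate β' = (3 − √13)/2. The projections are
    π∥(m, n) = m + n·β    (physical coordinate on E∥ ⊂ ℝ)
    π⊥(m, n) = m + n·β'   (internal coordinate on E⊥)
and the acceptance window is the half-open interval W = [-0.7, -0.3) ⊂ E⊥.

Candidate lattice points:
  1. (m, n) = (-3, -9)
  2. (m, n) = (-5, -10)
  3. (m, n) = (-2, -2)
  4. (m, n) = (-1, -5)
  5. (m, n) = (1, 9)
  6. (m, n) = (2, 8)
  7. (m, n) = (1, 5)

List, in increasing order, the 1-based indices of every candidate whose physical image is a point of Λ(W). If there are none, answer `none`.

Compute β' = (3−√13)/2 = -0.30278, so π⊥(m,n) = m -0.30278·n.
#1 (-3,-9): internal coord -3 + (-9)·β' = -0.27502; -0.27502 ∉ [-0.7, -0.3) → out
#2 (-5,-10): internal coord -5 + (-10)·β' = -1.97224; -1.97224 ∉ [-0.7, -0.3) → out
#3 (-2,-2): internal coord -2 + (-2)·β' = -1.39445; -1.39445 ∉ [-0.7, -0.3) → out
#4 (-1,-5): internal coord -1 + (-5)·β' = +0.51388; +0.51388 ∉ [-0.7, -0.3) → out
#5 (1,9): internal coord 1 + (9)·β' = -1.72498; -1.72498 ∉ [-0.7, -0.3) → out
#6 (2,8): internal coord 2 + (8)·β' = -0.42221; -0.42221 ∈ [-0.7, -0.3) → IN Λ
#7 (1,5): internal coord 1 + (5)·β' = -0.51388; -0.51388 ∈ [-0.7, -0.3) → IN Λ

6, 7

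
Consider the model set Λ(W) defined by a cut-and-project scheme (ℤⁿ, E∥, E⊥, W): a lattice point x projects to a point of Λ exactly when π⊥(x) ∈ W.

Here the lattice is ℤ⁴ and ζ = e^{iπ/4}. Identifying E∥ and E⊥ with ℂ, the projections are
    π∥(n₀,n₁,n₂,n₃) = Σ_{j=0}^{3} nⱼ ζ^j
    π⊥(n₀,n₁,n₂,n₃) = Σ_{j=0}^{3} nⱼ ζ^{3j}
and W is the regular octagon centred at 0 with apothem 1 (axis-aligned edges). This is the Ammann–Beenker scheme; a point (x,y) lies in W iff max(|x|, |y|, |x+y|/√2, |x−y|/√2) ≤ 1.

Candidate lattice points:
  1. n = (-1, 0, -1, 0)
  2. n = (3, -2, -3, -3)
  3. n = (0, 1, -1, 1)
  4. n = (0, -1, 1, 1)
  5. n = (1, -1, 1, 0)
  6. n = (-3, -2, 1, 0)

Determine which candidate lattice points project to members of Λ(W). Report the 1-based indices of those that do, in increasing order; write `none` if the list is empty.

none

With ζ = e^{iπ/4} the internal vectors are ζ^0,ζ^3,ζ^6,ζ^9.
candidate 1: n = (-1, 0, -1, 0) → π⊥ ≈ (-1.0000, +1.0000); max(|x|,|y|,|x±y|/√2) = 1.4142 > 1 ⇒ ∉ W
candidate 2: n = (3, -2, -3, -3) → π⊥ ≈ (+2.2929, -0.5355); max(|x|,|y|,|x±y|/√2) = 2.2929 > 1 ⇒ ∉ W
candidate 3: n = (0, 1, -1, 1) → π⊥ ≈ (+0.0000, +2.4142); max(|x|,|y|,|x±y|/√2) = 2.4142 > 1 ⇒ ∉ W
candidate 4: n = (0, -1, 1, 1) → π⊥ ≈ (+1.4142, -1.0000); max(|x|,|y|,|x±y|/√2) = 1.7071 > 1 ⇒ ∉ W
candidate 5: n = (1, -1, 1, 0) → π⊥ ≈ (+1.7071, -1.7071); max(|x|,|y|,|x±y|/√2) = 2.4142 > 1 ⇒ ∉ W
candidate 6: n = (-3, -2, 1, 0) → π⊥ ≈ (-1.5858, -2.4142); max(|x|,|y|,|x±y|/√2) = 2.8284 > 1 ⇒ ∉ W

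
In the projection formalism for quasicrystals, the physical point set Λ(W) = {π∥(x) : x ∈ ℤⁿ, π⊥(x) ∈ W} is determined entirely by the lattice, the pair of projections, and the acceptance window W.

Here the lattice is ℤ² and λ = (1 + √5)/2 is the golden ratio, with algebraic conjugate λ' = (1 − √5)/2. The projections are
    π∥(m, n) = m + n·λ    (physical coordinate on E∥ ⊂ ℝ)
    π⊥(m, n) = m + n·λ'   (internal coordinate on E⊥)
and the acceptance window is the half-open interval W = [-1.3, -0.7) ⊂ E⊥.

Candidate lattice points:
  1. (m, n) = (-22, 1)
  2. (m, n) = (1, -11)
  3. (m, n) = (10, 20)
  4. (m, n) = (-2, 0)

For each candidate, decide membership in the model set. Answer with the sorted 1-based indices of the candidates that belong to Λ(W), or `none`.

Compute λ' = (1−√5)/2 = -0.6180, so π⊥(m,n) = m -0.6180·n.
[1] lift (-22,1): star map gives -22.6180; window check -1.3 ≤ -22.6180 < -0.7 is false → out
[2] lift (1,-11): star map gives 7.7984; window check -1.3 ≤ 7.7984 < -0.7 is false → out
[3] lift (10,20): star map gives -2.3607; window check -1.3 ≤ -2.3607 < -0.7 is false → out
[4] lift (-2,0): star map gives -2.0000; window check -1.3 ≤ -2.0000 < -0.7 is false → out

none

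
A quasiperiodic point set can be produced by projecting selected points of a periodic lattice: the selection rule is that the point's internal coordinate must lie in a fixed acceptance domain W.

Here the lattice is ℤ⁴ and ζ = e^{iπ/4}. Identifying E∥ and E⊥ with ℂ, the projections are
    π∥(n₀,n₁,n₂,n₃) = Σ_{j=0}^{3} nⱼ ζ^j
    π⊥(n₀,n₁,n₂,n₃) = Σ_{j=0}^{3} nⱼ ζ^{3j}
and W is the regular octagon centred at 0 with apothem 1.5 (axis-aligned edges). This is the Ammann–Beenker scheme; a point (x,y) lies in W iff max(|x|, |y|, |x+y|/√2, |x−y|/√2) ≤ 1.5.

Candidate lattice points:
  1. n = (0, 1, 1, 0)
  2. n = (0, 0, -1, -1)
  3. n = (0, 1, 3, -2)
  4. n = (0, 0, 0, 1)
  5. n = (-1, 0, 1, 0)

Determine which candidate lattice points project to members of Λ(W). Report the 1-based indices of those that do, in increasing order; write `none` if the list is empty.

With ζ = e^{iπ/4} the internal vectors are ζ^0,ζ^3,ζ^6,ζ^9.
candidate 1: n = (0, 1, 1, 0) → π⊥ ≈ (-0.7071, -0.2929); max(|x|,|y|,|x±y|/√2) = 0.7071 ≤ 1.5 ⇒ ∈ W
candidate 2: n = (0, 0, -1, -1) → π⊥ ≈ (-0.7071, +0.2929); max(|x|,|y|,|x±y|/√2) = 0.7071 ≤ 1.5 ⇒ ∈ W
candidate 3: n = (0, 1, 3, -2) → π⊥ ≈ (-2.1213, -3.7071); max(|x|,|y|,|x±y|/√2) = 4.1213 > 1.5 ⇒ ∉ W
candidate 4: n = (0, 0, 0, 1) → π⊥ ≈ (+0.7071, +0.7071); max(|x|,|y|,|x±y|/√2) = 1.0000 ≤ 1.5 ⇒ ∈ W
candidate 5: n = (-1, 0, 1, 0) → π⊥ ≈ (-1.0000, -1.0000); max(|x|,|y|,|x±y|/√2) = 1.4142 ≤ 1.5 ⇒ ∈ W

1, 2, 4, 5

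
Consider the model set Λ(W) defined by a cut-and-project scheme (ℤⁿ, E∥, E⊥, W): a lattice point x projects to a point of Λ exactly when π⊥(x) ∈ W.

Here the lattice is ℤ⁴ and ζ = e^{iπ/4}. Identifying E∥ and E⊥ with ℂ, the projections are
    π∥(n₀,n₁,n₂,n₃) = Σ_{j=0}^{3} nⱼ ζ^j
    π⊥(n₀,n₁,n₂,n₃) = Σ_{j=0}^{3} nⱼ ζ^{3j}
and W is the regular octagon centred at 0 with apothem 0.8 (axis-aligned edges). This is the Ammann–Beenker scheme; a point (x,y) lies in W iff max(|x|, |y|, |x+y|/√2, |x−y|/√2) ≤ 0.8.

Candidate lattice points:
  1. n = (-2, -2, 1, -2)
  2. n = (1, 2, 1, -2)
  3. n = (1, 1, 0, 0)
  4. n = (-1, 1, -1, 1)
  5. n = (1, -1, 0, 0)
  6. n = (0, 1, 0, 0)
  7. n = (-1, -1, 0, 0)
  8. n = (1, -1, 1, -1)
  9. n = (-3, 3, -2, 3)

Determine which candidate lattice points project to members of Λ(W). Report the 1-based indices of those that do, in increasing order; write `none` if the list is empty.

3, 7

With ζ = e^{iπ/4} the internal vectors are ζ^0,ζ^3,ζ^6,ζ^9.
#1 (-2, -2, 1, -2): internal (-2.000000, -3.828427); octagon support 4.121320 vs apothem 0.8 → ∉ W
#2 (1, 2, 1, -2): internal (-1.828427, -1.000000); octagon support 2.000000 vs apothem 0.8 → ∉ W
#3 (1, 1, 0, 0): internal (0.292893, 0.707107); octagon support 0.707107 vs apothem 0.8 → ∈ W
#4 (-1, 1, -1, 1): internal (-1.000000, 2.414214); octagon support 2.414214 vs apothem 0.8 → ∉ W
#5 (1, -1, 0, 0): internal (1.707107, -0.707107); octagon support 1.707107 vs apothem 0.8 → ∉ W
#6 (0, 1, 0, 0): internal (-0.707107, 0.707107); octagon support 1.000000 vs apothem 0.8 → ∉ W
#7 (-1, -1, 0, 0): internal (-0.292893, -0.707107); octagon support 0.707107 vs apothem 0.8 → ∈ W
#8 (1, -1, 1, -1): internal (1.000000, -2.414214); octagon support 2.414214 vs apothem 0.8 → ∉ W
#9 (-3, 3, -2, 3): internal (-3.000000, 6.242641); octagon support 6.535534 vs apothem 0.8 → ∉ W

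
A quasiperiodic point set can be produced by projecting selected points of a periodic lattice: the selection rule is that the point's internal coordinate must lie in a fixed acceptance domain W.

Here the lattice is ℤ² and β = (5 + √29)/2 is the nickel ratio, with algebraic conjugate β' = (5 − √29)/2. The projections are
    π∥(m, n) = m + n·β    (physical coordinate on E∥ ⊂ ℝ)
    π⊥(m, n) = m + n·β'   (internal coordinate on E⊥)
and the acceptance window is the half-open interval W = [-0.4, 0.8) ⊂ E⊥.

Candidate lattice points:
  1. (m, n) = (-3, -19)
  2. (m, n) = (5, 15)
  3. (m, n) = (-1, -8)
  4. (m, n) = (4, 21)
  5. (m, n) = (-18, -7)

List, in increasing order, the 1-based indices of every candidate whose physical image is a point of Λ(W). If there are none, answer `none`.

Compute β' = (5−√29)/2 = -0.19258, so π⊥(m,n) = m -0.19258·n.
candidate 1: (m,n)=(-3,-19) → π∥ = -3-19·β ≈ -101.65907, π⊥ = -3-19·β' ≈ 0.65907 ∈ [-0.4, 0.8) ⇒ IN Λ
candidate 2: (m,n)=(5,15) → π∥ = 5+15·β ≈ 82.88874, π⊥ = 5+15·β' ≈ 2.11126 ∉ [-0.4, 0.8) ⇒ out
candidate 3: (m,n)=(-1,-8) → π∥ = -1-8·β ≈ -42.54066, π⊥ = -1-8·β' ≈ 0.54066 ∈ [-0.4, 0.8) ⇒ IN Λ
candidate 4: (m,n)=(4,21) → π∥ = 4+21·β ≈ 113.04423, π⊥ = 4+21·β' ≈ -0.04423 ∈ [-0.4, 0.8) ⇒ IN Λ
candidate 5: (m,n)=(-18,-7) → π∥ = -18-7·β ≈ -54.34808, π⊥ = -18-7·β' ≈ -16.65192 ∉ [-0.4, 0.8) ⇒ out

1, 3, 4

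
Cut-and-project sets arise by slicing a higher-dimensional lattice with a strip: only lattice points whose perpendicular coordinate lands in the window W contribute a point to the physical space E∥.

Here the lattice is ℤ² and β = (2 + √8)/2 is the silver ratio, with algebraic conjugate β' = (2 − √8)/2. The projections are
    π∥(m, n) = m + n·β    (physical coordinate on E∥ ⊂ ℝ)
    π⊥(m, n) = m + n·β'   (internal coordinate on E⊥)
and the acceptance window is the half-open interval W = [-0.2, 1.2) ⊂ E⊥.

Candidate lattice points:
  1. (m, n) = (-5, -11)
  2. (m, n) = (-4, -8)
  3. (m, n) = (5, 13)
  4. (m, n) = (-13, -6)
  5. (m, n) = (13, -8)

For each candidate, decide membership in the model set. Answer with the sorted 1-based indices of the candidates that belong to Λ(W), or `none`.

Numerically β ≈ 2.41421 and β' = −1/β ≈ -0.41421.
candidate 1: (m,n)=(-5,-11) → π∥ = -5-11·β ≈ -31.55635, π⊥ = -5-11·β' ≈ -0.44365 ∉ [-0.2, 1.2) ⇒ out
candidate 2: (m,n)=(-4,-8) → π∥ = -4-8·β ≈ -23.31371, π⊥ = -4-8·β' ≈ -0.68629 ∉ [-0.2, 1.2) ⇒ out
candidate 3: (m,n)=(5,13) → π∥ = 5+13·β ≈ 36.38478, π⊥ = 5+13·β' ≈ -0.38478 ∉ [-0.2, 1.2) ⇒ out
candidate 4: (m,n)=(-13,-6) → π∥ = -13-6·β ≈ -27.48528, π⊥ = -13-6·β' ≈ -10.51472 ∉ [-0.2, 1.2) ⇒ out
candidate 5: (m,n)=(13,-8) → π∥ = 13-8·β ≈ -6.31371, π⊥ = 13-8·β' ≈ 16.31371 ∉ [-0.2, 1.2) ⇒ out

none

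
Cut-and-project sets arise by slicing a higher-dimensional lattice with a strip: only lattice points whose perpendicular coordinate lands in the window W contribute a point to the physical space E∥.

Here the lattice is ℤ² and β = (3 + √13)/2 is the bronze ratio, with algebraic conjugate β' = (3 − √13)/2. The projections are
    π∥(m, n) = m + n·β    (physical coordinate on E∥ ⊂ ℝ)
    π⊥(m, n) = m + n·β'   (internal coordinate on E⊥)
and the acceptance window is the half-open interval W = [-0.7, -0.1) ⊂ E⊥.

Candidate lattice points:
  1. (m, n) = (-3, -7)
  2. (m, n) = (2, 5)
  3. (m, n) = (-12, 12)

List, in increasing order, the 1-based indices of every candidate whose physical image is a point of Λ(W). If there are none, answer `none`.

none

Compute β' = (3−√13)/2 = -0.30278, so π⊥(m,n) = m -0.30278·n.
candidate 1: (m,n)=(-3,-7) → π∥ = -3-7·β ≈ -26.11943, π⊥ = -3-7·β' ≈ -0.88057 ∉ [-0.7, -0.1) ⇒ out
candidate 2: (m,n)=(2,5) → π∥ = 2+5·β ≈ 18.51388, π⊥ = 2+5·β' ≈ 0.48612 ∉ [-0.7, -0.1) ⇒ out
candidate 3: (m,n)=(-12,12) → π∥ = -12+12·β ≈ 27.63331, π⊥ = -12+12·β' ≈ -15.63331 ∉ [-0.7, -0.1) ⇒ out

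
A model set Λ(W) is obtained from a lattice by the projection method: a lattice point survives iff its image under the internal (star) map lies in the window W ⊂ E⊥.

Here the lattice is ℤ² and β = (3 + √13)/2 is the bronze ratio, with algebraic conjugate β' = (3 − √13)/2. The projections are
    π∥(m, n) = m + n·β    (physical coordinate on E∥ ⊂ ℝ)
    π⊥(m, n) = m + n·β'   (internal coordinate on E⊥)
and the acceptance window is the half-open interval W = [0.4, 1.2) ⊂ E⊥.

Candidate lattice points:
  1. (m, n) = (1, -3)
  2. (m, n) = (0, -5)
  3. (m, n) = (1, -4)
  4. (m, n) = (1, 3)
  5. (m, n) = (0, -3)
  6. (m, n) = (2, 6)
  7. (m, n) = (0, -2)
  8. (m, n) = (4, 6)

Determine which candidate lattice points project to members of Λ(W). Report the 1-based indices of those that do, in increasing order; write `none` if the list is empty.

5, 7

β' = (3−√13)/2 ≈ -0.30278.
candidate 1: (m,n)=(1,-3) → π∥ = 1-3·β ≈ -8.90833, π⊥ = 1-3·β' ≈ 1.90833 ∉ [0.4, 1.2) ⇒ out
candidate 2: (m,n)=(0,-5) → π∥ = 0-5·β ≈ -16.51388, π⊥ = 0-5·β' ≈ 1.51388 ∉ [0.4, 1.2) ⇒ out
candidate 3: (m,n)=(1,-4) → π∥ = 1-4·β ≈ -12.21110, π⊥ = 1-4·β' ≈ 2.21110 ∉ [0.4, 1.2) ⇒ out
candidate 4: (m,n)=(1,3) → π∥ = 1+3·β ≈ 10.90833, π⊥ = 1+3·β' ≈ 0.09167 ∉ [0.4, 1.2) ⇒ out
candidate 5: (m,n)=(0,-3) → π∥ = 0-3·β ≈ -9.90833, π⊥ = 0-3·β' ≈ 0.90833 ∈ [0.4, 1.2) ⇒ IN Λ
candidate 6: (m,n)=(2,6) → π∥ = 2+6·β ≈ 21.81665, π⊥ = 2+6·β' ≈ 0.18335 ∉ [0.4, 1.2) ⇒ out
candidate 7: (m,n)=(0,-2) → π∥ = 0-2·β ≈ -6.60555, π⊥ = 0-2·β' ≈ 0.60555 ∈ [0.4, 1.2) ⇒ IN Λ
candidate 8: (m,n)=(4,6) → π∥ = 4+6·β ≈ 23.81665, π⊥ = 4+6·β' ≈ 2.18335 ∉ [0.4, 1.2) ⇒ out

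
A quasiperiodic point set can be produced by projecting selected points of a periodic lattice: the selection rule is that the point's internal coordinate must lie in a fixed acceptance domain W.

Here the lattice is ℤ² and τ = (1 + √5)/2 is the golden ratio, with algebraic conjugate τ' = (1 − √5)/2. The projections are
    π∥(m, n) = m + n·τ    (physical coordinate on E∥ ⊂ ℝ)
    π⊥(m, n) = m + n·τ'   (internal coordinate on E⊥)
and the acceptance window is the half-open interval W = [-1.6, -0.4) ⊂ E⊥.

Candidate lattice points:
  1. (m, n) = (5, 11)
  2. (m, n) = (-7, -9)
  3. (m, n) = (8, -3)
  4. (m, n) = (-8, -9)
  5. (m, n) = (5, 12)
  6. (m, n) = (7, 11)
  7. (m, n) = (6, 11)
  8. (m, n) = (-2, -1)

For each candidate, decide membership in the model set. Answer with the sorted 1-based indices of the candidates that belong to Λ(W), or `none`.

2, 7, 8

Compute τ' = (1−√5)/2 = -0.6180, so π⊥(m,n) = m -0.6180·n.
[1] lift (5,11): star map gives -1.7984; window check -1.6 ≤ -1.7984 < -0.4 is false → out
[2] lift (-7,-9): star map gives -1.4377; window check -1.6 ≤ -1.4377 < -0.4 is true → IN Λ
[3] lift (8,-3): star map gives 9.8541; window check -1.6 ≤ 9.8541 < -0.4 is false → out
[4] lift (-8,-9): star map gives -2.4377; window check -1.6 ≤ -2.4377 < -0.4 is false → out
[5] lift (5,12): star map gives -2.4164; window check -1.6 ≤ -2.4164 < -0.4 is false → out
[6] lift (7,11): star map gives 0.2016; window check -1.6 ≤ 0.2016 < -0.4 is false → out
[7] lift (6,11): star map gives -0.7984; window check -1.6 ≤ -0.7984 < -0.4 is true → IN Λ
[8] lift (-2,-1): star map gives -1.3820; window check -1.6 ≤ -1.3820 < -0.4 is true → IN Λ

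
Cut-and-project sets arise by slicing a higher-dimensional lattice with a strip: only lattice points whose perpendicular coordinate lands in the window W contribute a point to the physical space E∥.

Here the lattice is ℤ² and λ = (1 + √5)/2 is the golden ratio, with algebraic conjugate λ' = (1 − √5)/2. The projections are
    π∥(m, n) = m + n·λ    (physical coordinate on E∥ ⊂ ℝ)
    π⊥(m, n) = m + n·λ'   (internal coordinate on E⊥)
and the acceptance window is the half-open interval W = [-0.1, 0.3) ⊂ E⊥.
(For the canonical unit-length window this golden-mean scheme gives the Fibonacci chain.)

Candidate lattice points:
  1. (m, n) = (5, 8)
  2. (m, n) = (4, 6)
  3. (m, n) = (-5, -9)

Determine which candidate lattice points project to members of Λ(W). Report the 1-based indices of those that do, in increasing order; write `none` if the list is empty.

1, 2

Numerically λ ≈ 1.618034 and λ' = −1/λ ≈ -0.618034.
#1 (5,8): internal coord 5 + (8)·λ' = +0.055728; +0.055728 ∈ [-0.1, 0.3) → IN Λ
#2 (4,6): internal coord 4 + (6)·λ' = +0.291796; +0.291796 ∈ [-0.1, 0.3) → IN Λ
#3 (-5,-9): internal coord -5 + (-9)·λ' = +0.562306; +0.562306 ∉ [-0.1, 0.3) → out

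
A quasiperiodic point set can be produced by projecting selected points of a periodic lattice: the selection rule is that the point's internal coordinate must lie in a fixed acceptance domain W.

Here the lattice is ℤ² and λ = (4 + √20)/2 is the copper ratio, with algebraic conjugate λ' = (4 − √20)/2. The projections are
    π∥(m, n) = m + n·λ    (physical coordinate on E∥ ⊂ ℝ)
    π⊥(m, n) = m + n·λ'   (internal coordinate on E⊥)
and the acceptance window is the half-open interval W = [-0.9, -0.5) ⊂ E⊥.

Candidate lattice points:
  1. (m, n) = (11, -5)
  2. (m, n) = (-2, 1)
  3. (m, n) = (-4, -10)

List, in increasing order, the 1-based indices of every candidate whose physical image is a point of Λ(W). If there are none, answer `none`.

none

λ' = (4−√20)/2 ≈ -0.236068.
candidate 1: (m,n)=(11,-5) → π∥ = 11-5·λ ≈ -10.180340, π⊥ = 11-5·λ' ≈ 12.180340 ∉ [-0.9, -0.5) ⇒ out
candidate 2: (m,n)=(-2,1) → π∥ = -2+1·λ ≈ 2.236068, π⊥ = -2+1·λ' ≈ -2.236068 ∉ [-0.9, -0.5) ⇒ out
candidate 3: (m,n)=(-4,-10) → π∥ = -4-10·λ ≈ -46.360680, π⊥ = -4-10·λ' ≈ -1.639320 ∉ [-0.9, -0.5) ⇒ out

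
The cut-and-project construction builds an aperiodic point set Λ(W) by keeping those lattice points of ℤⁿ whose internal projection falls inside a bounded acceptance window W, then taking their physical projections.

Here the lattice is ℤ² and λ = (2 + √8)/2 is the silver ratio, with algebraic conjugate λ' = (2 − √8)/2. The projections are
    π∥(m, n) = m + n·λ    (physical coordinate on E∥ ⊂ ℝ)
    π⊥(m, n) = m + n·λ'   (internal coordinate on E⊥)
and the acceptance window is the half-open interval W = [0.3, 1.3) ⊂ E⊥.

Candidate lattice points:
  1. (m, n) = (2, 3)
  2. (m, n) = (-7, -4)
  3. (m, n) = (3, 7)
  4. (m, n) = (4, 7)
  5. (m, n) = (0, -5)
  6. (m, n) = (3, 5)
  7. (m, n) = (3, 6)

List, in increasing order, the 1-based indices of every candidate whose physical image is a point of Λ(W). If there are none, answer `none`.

λ' = (2−√8)/2 ≈ -0.41421.
[1] lift (2,3): star map gives 0.75736; window check 0.3 ≤ 0.75736 < 1.3 is true → IN Λ
[2] lift (-7,-4): star map gives -5.34315; window check 0.3 ≤ -5.34315 < 1.3 is false → out
[3] lift (3,7): star map gives 0.10051; window check 0.3 ≤ 0.10051 < 1.3 is false → out
[4] lift (4,7): star map gives 1.10051; window check 0.3 ≤ 1.10051 < 1.3 is true → IN Λ
[5] lift (0,-5): star map gives 2.07107; window check 0.3 ≤ 2.07107 < 1.3 is false → out
[6] lift (3,5): star map gives 0.92893; window check 0.3 ≤ 0.92893 < 1.3 is true → IN Λ
[7] lift (3,6): star map gives 0.51472; window check 0.3 ≤ 0.51472 < 1.3 is true → IN Λ

1, 4, 6, 7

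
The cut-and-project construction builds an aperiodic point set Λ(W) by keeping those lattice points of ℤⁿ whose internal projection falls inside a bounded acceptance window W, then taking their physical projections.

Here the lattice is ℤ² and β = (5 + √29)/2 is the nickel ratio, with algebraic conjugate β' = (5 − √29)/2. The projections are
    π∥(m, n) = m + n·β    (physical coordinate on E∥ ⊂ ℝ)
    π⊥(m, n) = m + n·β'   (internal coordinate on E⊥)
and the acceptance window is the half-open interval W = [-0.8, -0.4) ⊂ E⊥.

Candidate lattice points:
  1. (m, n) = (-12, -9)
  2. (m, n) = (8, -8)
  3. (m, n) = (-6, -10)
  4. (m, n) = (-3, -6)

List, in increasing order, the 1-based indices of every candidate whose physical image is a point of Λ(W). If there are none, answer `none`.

Numerically β ≈ 5.19258 and β' = −1/β ≈ -0.19258.
[1] lift (-12,-9): star map gives -10.26676; window check -0.8 ≤ -10.26676 < -0.4 is false → out
[2] lift (8,-8): star map gives 9.54066; window check -0.8 ≤ 9.54066 < -0.4 is false → out
[3] lift (-6,-10): star map gives -4.07418; window check -0.8 ≤ -4.07418 < -0.4 is false → out
[4] lift (-3,-6): star map gives -1.84451; window check -0.8 ≤ -1.84451 < -0.4 is false → out

none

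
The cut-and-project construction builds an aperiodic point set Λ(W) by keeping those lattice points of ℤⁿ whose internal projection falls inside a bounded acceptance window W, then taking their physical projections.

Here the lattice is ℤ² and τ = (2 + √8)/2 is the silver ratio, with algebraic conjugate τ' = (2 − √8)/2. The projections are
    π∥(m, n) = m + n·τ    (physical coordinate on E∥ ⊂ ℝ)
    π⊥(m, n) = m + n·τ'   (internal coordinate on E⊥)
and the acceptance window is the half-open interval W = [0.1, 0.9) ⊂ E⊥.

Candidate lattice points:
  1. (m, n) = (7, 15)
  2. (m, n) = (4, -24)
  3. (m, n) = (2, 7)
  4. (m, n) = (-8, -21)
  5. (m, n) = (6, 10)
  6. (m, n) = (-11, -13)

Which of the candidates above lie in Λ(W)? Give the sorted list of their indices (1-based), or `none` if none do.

Compute τ' = (2−√8)/2 = -0.414214, so π⊥(m,n) = m -0.414214·n.
#1 (7,15): internal coord 7 + (15)·τ' = +0.786797; +0.786797 ∈ [0.1, 0.9) → IN Λ
#2 (4,-24): internal coord 4 + (-24)·τ' = +13.941125; +13.941125 ∉ [0.1, 0.9) → out
#3 (2,7): internal coord 2 + (7)·τ' = -0.899495; -0.899495 ∉ [0.1, 0.9) → out
#4 (-8,-21): internal coord -8 + (-21)·τ' = +0.698485; +0.698485 ∈ [0.1, 0.9) → IN Λ
#5 (6,10): internal coord 6 + (10)·τ' = +1.857864; +1.857864 ∉ [0.1, 0.9) → out
#6 (-11,-13): internal coord -11 + (-13)·τ' = -5.615224; -5.615224 ∉ [0.1, 0.9) → out

1, 4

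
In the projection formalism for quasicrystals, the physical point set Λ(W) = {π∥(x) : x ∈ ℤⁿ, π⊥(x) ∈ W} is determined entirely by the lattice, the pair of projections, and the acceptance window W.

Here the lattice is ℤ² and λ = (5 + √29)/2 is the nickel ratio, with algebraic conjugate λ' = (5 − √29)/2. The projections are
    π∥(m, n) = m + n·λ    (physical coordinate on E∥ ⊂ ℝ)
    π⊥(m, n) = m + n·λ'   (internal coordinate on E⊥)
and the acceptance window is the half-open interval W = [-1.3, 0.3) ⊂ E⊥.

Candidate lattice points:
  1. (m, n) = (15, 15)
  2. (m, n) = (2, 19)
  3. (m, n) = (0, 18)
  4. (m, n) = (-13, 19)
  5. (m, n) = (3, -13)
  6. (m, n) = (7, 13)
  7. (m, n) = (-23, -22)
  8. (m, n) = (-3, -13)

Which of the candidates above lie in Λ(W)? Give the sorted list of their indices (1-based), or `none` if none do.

Compute λ' = (5−√29)/2 = -0.192582, so π⊥(m,n) = m -0.192582·n.
candidate 1: (m,n)=(15,15) → π∥ = 15+15·λ ≈ 92.888736, π⊥ = 15+15·λ' ≈ 12.111264 ∉ [-1.3, 0.3) ⇒ out
candidate 2: (m,n)=(2,19) → π∥ = 2+19·λ ≈ 100.659066, π⊥ = 2+19·λ' ≈ -1.659066 ∉ [-1.3, 0.3) ⇒ out
candidate 3: (m,n)=(0,18) → π∥ = 0+18·λ ≈ 93.466483, π⊥ = 0+18·λ' ≈ -3.466483 ∉ [-1.3, 0.3) ⇒ out
candidate 4: (m,n)=(-13,19) → π∥ = -13+19·λ ≈ 85.659066, π⊥ = -13+19·λ' ≈ -16.659066 ∉ [-1.3, 0.3) ⇒ out
candidate 5: (m,n)=(3,-13) → π∥ = 3-13·λ ≈ -64.503571, π⊥ = 3-13·λ' ≈ 5.503571 ∉ [-1.3, 0.3) ⇒ out
candidate 6: (m,n)=(7,13) → π∥ = 7+13·λ ≈ 74.503571, π⊥ = 7+13·λ' ≈ 4.496429 ∉ [-1.3, 0.3) ⇒ out
candidate 7: (m,n)=(-23,-22) → π∥ = -23-22·λ ≈ -137.236813, π⊥ = -23-22·λ' ≈ -18.763187 ∉ [-1.3, 0.3) ⇒ out
candidate 8: (m,n)=(-3,-13) → π∥ = -3-13·λ ≈ -70.503571, π⊥ = -3-13·λ' ≈ -0.496429 ∈ [-1.3, 0.3) ⇒ IN Λ

8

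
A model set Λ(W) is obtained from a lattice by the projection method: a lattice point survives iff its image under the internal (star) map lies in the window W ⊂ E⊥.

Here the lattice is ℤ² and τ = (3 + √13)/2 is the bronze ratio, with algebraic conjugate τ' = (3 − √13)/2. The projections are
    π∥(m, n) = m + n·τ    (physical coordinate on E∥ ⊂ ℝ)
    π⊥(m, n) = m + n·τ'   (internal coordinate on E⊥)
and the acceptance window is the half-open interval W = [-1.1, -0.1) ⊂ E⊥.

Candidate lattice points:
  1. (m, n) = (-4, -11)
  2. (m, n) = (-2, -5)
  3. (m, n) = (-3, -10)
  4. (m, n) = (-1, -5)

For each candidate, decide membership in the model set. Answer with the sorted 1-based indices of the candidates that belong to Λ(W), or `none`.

1, 2

τ' = (3−√13)/2 ≈ -0.3028.
[1] lift (-4,-11): star map gives -0.6695; window check -1.1 ≤ -0.6695 < -0.1 is true → IN Λ
[2] lift (-2,-5): star map gives -0.4861; window check -1.1 ≤ -0.4861 < -0.1 is true → IN Λ
[3] lift (-3,-10): star map gives 0.0278; window check -1.1 ≤ 0.0278 < -0.1 is false → out
[4] lift (-1,-5): star map gives 0.5139; window check -1.1 ≤ 0.5139 < -0.1 is false → out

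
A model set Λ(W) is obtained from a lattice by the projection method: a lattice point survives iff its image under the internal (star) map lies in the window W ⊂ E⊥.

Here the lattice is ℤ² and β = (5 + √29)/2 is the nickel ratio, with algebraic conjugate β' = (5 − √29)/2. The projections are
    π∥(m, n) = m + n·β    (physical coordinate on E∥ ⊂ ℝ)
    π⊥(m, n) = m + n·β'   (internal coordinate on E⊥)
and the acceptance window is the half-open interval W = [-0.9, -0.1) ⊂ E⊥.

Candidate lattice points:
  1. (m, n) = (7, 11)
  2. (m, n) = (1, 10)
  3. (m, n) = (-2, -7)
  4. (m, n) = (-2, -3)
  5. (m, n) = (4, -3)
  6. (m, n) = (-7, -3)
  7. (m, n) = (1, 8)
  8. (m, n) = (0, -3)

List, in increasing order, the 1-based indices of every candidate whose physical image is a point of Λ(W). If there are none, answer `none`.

Numerically β ≈ 5.192582 and β' = −1/β ≈ -0.192582.
[1] lift (7,11): star map gives 4.881594; window check -0.9 ≤ 4.881594 < -0.1 is false → out
[2] lift (1,10): star map gives -0.925824; window check -0.9 ≤ -0.925824 < -0.1 is false → out
[3] lift (-2,-7): star map gives -0.651923; window check -0.9 ≤ -0.651923 < -0.1 is true → IN Λ
[4] lift (-2,-3): star map gives -1.422253; window check -0.9 ≤ -1.422253 < -0.1 is false → out
[5] lift (4,-3): star map gives 4.577747; window check -0.9 ≤ 4.577747 < -0.1 is false → out
[6] lift (-7,-3): star map gives -6.422253; window check -0.9 ≤ -6.422253 < -0.1 is false → out
[7] lift (1,8): star map gives -0.540659; window check -0.9 ≤ -0.540659 < -0.1 is true → IN Λ
[8] lift (0,-3): star map gives 0.577747; window check -0.9 ≤ 0.577747 < -0.1 is false → out

3, 7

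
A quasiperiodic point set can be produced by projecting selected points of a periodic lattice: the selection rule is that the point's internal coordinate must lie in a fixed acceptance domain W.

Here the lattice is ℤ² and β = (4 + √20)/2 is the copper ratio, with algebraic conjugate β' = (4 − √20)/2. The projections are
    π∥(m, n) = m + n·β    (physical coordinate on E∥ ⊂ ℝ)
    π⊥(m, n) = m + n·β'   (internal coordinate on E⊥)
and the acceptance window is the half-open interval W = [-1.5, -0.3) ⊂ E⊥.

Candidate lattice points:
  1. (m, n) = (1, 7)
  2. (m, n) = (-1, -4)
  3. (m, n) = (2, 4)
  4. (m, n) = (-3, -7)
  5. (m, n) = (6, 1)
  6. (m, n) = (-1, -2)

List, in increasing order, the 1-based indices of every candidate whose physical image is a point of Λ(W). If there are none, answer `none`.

β' = (4−√20)/2 ≈ -0.23607.
[1] lift (1,7): star map gives -0.65248; window check -1.5 ≤ -0.65248 < -0.3 is true → IN Λ
[2] lift (-1,-4): star map gives -0.05573; window check -1.5 ≤ -0.05573 < -0.3 is false → out
[3] lift (2,4): star map gives 1.05573; window check -1.5 ≤ 1.05573 < -0.3 is false → out
[4] lift (-3,-7): star map gives -1.34752; window check -1.5 ≤ -1.34752 < -0.3 is true → IN Λ
[5] lift (6,1): star map gives 5.76393; window check -1.5 ≤ 5.76393 < -0.3 is false → out
[6] lift (-1,-2): star map gives -0.52786; window check -1.5 ≤ -0.52786 < -0.3 is true → IN Λ

1, 4, 6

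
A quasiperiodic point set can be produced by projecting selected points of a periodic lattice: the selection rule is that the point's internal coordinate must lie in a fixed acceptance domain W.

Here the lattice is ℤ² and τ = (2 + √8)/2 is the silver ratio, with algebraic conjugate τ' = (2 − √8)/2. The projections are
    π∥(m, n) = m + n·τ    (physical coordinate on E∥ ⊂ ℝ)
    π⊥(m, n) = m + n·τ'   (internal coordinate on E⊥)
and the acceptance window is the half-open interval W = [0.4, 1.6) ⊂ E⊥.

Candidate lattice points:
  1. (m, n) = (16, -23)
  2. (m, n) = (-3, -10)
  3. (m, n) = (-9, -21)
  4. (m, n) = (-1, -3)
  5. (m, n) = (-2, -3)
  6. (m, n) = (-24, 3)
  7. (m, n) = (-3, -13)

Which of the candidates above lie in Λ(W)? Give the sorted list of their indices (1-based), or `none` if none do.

Compute τ' = (2−√8)/2 = -0.4142, so π⊥(m,n) = m -0.4142·n.
[1] lift (16,-23): star map gives 25.5269; window check 0.4 ≤ 25.5269 < 1.6 is false → out
[2] lift (-3,-10): star map gives 1.1421; window check 0.4 ≤ 1.1421 < 1.6 is true → IN Λ
[3] lift (-9,-21): star map gives -0.3015; window check 0.4 ≤ -0.3015 < 1.6 is false → out
[4] lift (-1,-3): star map gives 0.2426; window check 0.4 ≤ 0.2426 < 1.6 is false → out
[5] lift (-2,-3): star map gives -0.7574; window check 0.4 ≤ -0.7574 < 1.6 is false → out
[6] lift (-24,3): star map gives -25.2426; window check 0.4 ≤ -25.2426 < 1.6 is false → out
[7] lift (-3,-13): star map gives 2.3848; window check 0.4 ≤ 2.3848 < 1.6 is false → out

2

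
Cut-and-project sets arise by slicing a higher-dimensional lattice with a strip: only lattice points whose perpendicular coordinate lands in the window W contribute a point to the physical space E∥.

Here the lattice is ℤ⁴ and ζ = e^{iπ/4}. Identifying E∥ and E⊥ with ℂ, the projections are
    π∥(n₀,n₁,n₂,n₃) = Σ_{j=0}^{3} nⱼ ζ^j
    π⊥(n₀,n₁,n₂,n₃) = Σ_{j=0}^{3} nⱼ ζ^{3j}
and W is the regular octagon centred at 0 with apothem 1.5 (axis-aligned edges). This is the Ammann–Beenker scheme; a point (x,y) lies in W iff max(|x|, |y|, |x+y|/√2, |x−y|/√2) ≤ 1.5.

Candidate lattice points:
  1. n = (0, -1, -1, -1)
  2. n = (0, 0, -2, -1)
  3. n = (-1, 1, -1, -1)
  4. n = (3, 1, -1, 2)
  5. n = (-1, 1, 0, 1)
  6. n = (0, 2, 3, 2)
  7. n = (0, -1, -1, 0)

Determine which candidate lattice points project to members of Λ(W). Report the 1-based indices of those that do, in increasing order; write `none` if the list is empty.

Internal map: ζ^{3j} for j=0..3 gives (1,0), (−√2/2,√2/2), (0,−1), (√2/2,√2/2).
candidate 1: n = (0, -1, -1, -1) → π⊥ ≈ (+0.000000, -0.414214); max(|x|,|y|,|x±y|/√2) = 0.414214 ≤ 1.5 ⇒ ∈ W
candidate 2: n = (0, 0, -2, -1) → π⊥ ≈ (-0.707107, +1.292893); max(|x|,|y|,|x±y|/√2) = 1.414214 ≤ 1.5 ⇒ ∈ W
candidate 3: n = (-1, 1, -1, -1) → π⊥ ≈ (-2.414214, +1.000000); max(|x|,|y|,|x±y|/√2) = 2.414214 > 1.5 ⇒ ∉ W
candidate 4: n = (3, 1, -1, 2) → π⊥ ≈ (+3.707107, +3.121320); max(|x|,|y|,|x±y|/√2) = 4.828427 > 1.5 ⇒ ∉ W
candidate 5: n = (-1, 1, 0, 1) → π⊥ ≈ (-1.000000, +1.414214); max(|x|,|y|,|x±y|/√2) = 1.707107 > 1.5 ⇒ ∉ W
candidate 6: n = (0, 2, 3, 2) → π⊥ ≈ (+0.000000, -0.171573); max(|x|,|y|,|x±y|/√2) = 0.171573 ≤ 1.5 ⇒ ∈ W
candidate 7: n = (0, -1, -1, 0) → π⊥ ≈ (+0.707107, +0.292893); max(|x|,|y|,|x±y|/√2) = 0.707107 ≤ 1.5 ⇒ ∈ W

1, 2, 6, 7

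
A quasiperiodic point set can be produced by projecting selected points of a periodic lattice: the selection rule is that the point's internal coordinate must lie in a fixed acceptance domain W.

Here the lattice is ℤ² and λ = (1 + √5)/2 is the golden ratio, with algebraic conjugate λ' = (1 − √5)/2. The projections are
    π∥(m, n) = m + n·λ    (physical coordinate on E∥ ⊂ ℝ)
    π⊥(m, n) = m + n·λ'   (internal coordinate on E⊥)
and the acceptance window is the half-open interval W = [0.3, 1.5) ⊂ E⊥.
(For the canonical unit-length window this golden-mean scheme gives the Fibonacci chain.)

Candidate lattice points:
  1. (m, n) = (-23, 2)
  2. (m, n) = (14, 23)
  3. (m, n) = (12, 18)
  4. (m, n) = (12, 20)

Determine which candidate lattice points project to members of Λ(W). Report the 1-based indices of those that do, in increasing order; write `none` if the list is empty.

3

Numerically λ ≈ 1.618034 and λ' = −1/λ ≈ -0.618034.
[1] lift (-23,2): star map gives -24.236068; window check 0.3 ≤ -24.236068 < 1.5 is false → out
[2] lift (14,23): star map gives -0.214782; window check 0.3 ≤ -0.214782 < 1.5 is false → out
[3] lift (12,18): star map gives 0.875388; window check 0.3 ≤ 0.875388 < 1.5 is true → IN Λ
[4] lift (12,20): star map gives -0.360680; window check 0.3 ≤ -0.360680 < 1.5 is false → out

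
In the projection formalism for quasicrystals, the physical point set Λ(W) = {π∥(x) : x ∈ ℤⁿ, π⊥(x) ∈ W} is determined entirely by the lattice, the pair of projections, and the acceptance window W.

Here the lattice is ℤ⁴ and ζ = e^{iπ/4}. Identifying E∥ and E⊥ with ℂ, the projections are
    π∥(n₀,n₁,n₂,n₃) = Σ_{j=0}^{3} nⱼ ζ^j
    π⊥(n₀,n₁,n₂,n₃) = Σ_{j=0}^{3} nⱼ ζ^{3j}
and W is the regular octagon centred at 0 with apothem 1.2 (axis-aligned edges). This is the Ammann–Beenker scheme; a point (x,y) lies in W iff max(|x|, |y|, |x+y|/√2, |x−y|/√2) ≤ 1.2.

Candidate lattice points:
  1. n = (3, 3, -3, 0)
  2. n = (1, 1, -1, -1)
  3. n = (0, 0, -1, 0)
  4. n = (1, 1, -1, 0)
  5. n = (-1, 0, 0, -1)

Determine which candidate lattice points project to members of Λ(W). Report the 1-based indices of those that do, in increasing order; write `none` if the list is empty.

2, 3

With ζ = e^{iπ/4} the internal vectors are ζ^0,ζ^3,ζ^6,ζ^9.
candidate 1: n = (3, 3, -3, 0) → π⊥ ≈ (+0.8787, +5.1213); max(|x|,|y|,|x±y|/√2) = 5.1213 > 1.2 ⇒ ∉ W
candidate 2: n = (1, 1, -1, -1) → π⊥ ≈ (-0.4142, +1.0000); max(|x|,|y|,|x±y|/√2) = 1.0000 ≤ 1.2 ⇒ ∈ W
candidate 3: n = (0, 0, -1, 0) → π⊥ ≈ (+0.0000, +1.0000); max(|x|,|y|,|x±y|/√2) = 1.0000 ≤ 1.2 ⇒ ∈ W
candidate 4: n = (1, 1, -1, 0) → π⊥ ≈ (+0.2929, +1.7071); max(|x|,|y|,|x±y|/√2) = 1.7071 > 1.2 ⇒ ∉ W
candidate 5: n = (-1, 0, 0, -1) → π⊥ ≈ (-1.7071, -0.7071); max(|x|,|y|,|x±y|/√2) = 1.7071 > 1.2 ⇒ ∉ W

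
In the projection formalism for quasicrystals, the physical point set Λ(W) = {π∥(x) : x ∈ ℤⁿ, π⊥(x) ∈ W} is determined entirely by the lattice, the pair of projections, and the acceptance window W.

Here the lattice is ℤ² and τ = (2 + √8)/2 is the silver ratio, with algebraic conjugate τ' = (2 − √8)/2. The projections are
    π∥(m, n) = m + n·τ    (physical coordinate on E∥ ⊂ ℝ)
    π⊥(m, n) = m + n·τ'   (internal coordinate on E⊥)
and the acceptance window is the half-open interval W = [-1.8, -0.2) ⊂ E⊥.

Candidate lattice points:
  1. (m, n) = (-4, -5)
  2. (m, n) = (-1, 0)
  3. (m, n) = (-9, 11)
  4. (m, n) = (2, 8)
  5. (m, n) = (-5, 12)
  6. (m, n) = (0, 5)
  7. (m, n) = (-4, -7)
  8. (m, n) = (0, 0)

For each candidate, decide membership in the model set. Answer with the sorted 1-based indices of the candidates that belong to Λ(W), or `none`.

2, 4, 7

Compute τ' = (2−√8)/2 = -0.41421, so π⊥(m,n) = m -0.41421·n.
candidate 1: (m,n)=(-4,-5) → π∥ = -4-5·τ ≈ -16.07107, π⊥ = -4-5·τ' ≈ -1.92893 ∉ [-1.8, -0.2) ⇒ out
candidate 2: (m,n)=(-1,0) → π∥ = -1+0·τ ≈ -1.00000, π⊥ = -1+0·τ' ≈ -1.00000 ∈ [-1.8, -0.2) ⇒ IN Λ
candidate 3: (m,n)=(-9,11) → π∥ = -9+11·τ ≈ 17.55635, π⊥ = -9+11·τ' ≈ -13.55635 ∉ [-1.8, -0.2) ⇒ out
candidate 4: (m,n)=(2,8) → π∥ = 2+8·τ ≈ 21.31371, π⊥ = 2+8·τ' ≈ -1.31371 ∈ [-1.8, -0.2) ⇒ IN Λ
candidate 5: (m,n)=(-5,12) → π∥ = -5+12·τ ≈ 23.97056, π⊥ = -5+12·τ' ≈ -9.97056 ∉ [-1.8, -0.2) ⇒ out
candidate 6: (m,n)=(0,5) → π∥ = 0+5·τ ≈ 12.07107, π⊥ = 0+5·τ' ≈ -2.07107 ∉ [-1.8, -0.2) ⇒ out
candidate 7: (m,n)=(-4,-7) → π∥ = -4-7·τ ≈ -20.89949, π⊥ = -4-7·τ' ≈ -1.10051 ∈ [-1.8, -0.2) ⇒ IN Λ
candidate 8: (m,n)=(0,0) → π∥ = 0+0·τ ≈ 0.00000, π⊥ = 0+0·τ' ≈ 0.00000 ∉ [-1.8, -0.2) ⇒ out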